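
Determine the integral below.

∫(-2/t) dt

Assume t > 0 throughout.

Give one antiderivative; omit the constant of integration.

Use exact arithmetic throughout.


Answer: -2*log(t).


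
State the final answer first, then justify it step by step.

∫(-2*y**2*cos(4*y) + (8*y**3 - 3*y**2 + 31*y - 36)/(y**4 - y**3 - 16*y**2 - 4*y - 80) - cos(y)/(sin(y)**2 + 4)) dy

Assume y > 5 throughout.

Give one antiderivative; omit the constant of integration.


The answer is -y**2*sin(4*y)/2 - y*cos(4*y)/4 + 4*log(y - 5) + 4*log(y + 4) + sin(4*y)/16 + atan(y/2)/2 - atan(sin(y)/2)/2.
Step 1. Rewrite: now ∫(-2*y**2*cos(4*y)) dy + ∫(-cos(y)/(sin(y)**2 + 4)) dy + ∫((8*y**3 - 3*y**2 + 31*y - 36)/(y**4 - y**3 - 16*y**2 - 4*y - 80)) dy.
Step 2. Decompose ∫((8*y**3 - 3*y**2 + 31*y - 36)/(y**4 - y**3 - 16*y**2 - 4*y - 80)) dy by partial fractions, (8*y**3 - 3*y**2 + 31*y - 36)/(y**4 - y**3 - 16*y**2 - 4*y - 80) = 1/(y**2 + 4) + 4/(y + 4) + 4/(y - 5): now ∫(-2*y**2*cos(4*y)) dy + ∫(-cos(y)/(sin(y)**2 + 4)) dy + ∫(4/(y - 5)) dy + ∫(4/(y + 4)) dy + ∫(1/(y**2 + 4)) dy.
Step 3. Evaluate the standard form [assuming y > -4]: now 4*log(y + 4) + ∫(-2*y**2*cos(4*y)) dy + ∫(-cos(y)/(sin(y)**2 + 4)) dy + ∫(4/(y - 5)) dy + ∫(1/(y**2 + 4)) dy.
Step 4. Evaluate the standard form [assuming y > 5]: now 4*log(y - 5) + 4*log(y + 4) + ∫(-2*y**2*cos(4*y)) dy + ∫(-cos(y)/(sin(y)**2 + 4)) dy + ∫(1/(y**2 + 4)) dy.
Step 5. Evaluate the standard form: now 4*log(y - 5) + 4*log(y + 4) + atan(y/2)/2 + ∫(-2*y**2*cos(4*y)) dy + ∫(-cos(y)/(sin(y)**2 + 4)) dy.
Step 6. Integrate ∫(-2*y**2*cos(4*y)) dy by parts with u = y**2, dv = (-2*cos(4*y)) dy, so v = -sin(4*y)/2: now -y**2*sin(4*y)/2 + 4*log(y - 5) + 4*log(y + 4) + atan(y/2)/2 + ∫(y*sin(4*y)) dy + ∫(-cos(y)/(sin(y)**2 + 4)) dy.
Step 7. Integrate ∫(y*sin(4*y)) dy by parts with u = y, dv = (sin(4*y)) dy, so v = -cos(4*y)/4: now -y**2*sin(4*y)/2 - y*cos(4*y)/4 + 4*log(y - 5) + 4*log(y + 4) + atan(y/2)/2 + ∫(-cos(y)/(sin(y)**2 + 4)) dy + ∫(cos(4*y)/4) dy.
Step 8. Evaluate the standard form: now -y**2*sin(4*y)/2 - y*cos(4*y)/4 + 4*log(y - 5) + 4*log(y + 4) + sin(4*y)/16 + atan(y/2)/2 + ∫(-cos(y)/(sin(y)**2 + 4)) dy.
Step 9. Substitute u = sin(y), turning ∫(-cos(y)/(sin(y)**2 + 4)) dy into ∫(-1/(u**2 + 4)) du: now -y**2*sin(4*y)/2 - y*cos(4*y)/4 + 4*log(y - 5) + 4*log(y + 4) + sin(4*y)/16 + atan(y/2)/2 + ∫(-1/(u**2 + 4)) du.
Step 10. Evaluate the standard form: now -y**2*sin(4*y)/2 - y*cos(4*y)/4 + 4*log(y - 5) + 4*log(y + 4) + sin(4*y)/16 - atan(u/2)/2 + atan(y/2)/2.
Step 11. Substitute back u = sin(y): now -y**2*sin(4*y)/2 - y*cos(4*y)/4 + 4*log(y - 5) + 4*log(y + 4) + sin(4*y)/16 + atan(y/2)/2 - atan(sin(y)/2)/2.
Answer: -y**2*sin(4*y)/2 - y*cos(4*y)/4 + 4*log(y - 5) + 4*log(y + 4) + sin(4*y)/16 + atan(y/2)/2 - atan(sin(y)/2)/2.


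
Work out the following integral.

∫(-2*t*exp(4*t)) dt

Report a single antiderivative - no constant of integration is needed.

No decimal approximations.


Answer: -t*exp(4*t)/2 + exp(4*t)/8.


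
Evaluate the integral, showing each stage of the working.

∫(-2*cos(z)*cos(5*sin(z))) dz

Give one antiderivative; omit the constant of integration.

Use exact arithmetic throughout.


Step 1. Substitute u = sin(z), turning ∫(-2*cos(z)*cos(5*sin(z))) dz into ∫(-2*cos(5*u)) du: now ∫(-2*cos(5*u)) du.
Step 2. Evaluate the standard form: now -2*sin(5*u)/5.
Step 3. Substitute back u = sin(z): now -2*sin(5*sin(z))/5.
Answer: -2*sin(5*sin(z))/5.


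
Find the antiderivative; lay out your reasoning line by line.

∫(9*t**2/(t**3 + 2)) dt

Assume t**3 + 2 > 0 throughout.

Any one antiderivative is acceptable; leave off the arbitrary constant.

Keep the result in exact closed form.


Step 1. Substitute u = t**3 + 2, turning ∫(9*t**2/(t**3 + 2)) dt into ∫(3/u) du: now ∫(3/u) du.
Step 2. Evaluate the standard form [assuming u > 0]: now 3*log(u).
Step 3. Substitute back u = t**3 + 2: now 3*log(t**3 + 2).
Answer: 3*log(t**3 + 2).


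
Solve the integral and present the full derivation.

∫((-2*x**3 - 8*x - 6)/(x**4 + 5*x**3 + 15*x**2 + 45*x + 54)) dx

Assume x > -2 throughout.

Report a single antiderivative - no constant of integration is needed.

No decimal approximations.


Step 1. Decompose ∫((-2*x**3 - 8*x - 6)/(x**4 + 5*x**3 + 15*x**2 + 45*x + 54)) dx by partial fractions, (-2*x**3 - 8*x - 6)/(x**4 + 5*x**3 + 15*x**2 + 45*x + 54) = 2/(x**2 + 9) - 4/(x + 3) + 2/(x + 2): now ∫(2/(x + 2)) dx + ∫(-4/(x + 3)) dx + ∫(2/(x**2 + 9)) dx.
Step 2. Evaluate the standard form [assuming x > -3]: now -4*log(x + 3) + ∫(2/(x + 2)) dx + ∫(2/(x**2 + 9)) dx.
Step 3. Evaluate the standard form [assuming x > -2]: now 2*log(x + 2) - 4*log(x + 3) + ∫(2/(x**2 + 9)) dx.
Step 4. Evaluate the standard form: now 2*log(x + 2) - 4*log(x + 3) + 2*atan(x/3)/3.
Answer: 2*log(x + 2) - 4*log(x + 3) + 2*atan(x/3)/3.


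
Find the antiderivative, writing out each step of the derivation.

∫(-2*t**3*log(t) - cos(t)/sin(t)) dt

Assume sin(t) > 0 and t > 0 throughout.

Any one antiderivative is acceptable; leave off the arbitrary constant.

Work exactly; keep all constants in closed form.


Step 1. Rewrite: now ∫(-2*t**3*log(t)) dt + ∫(-cos(t)/sin(t)) dt.
Step 2. Integrate ∫(-2*t**3*log(t)) dt by parts with u = log(t), dv = (-2*t**3) dt, so v = -t**4/2 [assuming t > 0]: now -t**4*log(t)/2 + ∫(t**3/2) dt + ∫(-cos(t)/sin(t)) dt.
Step 3. Evaluate the standard form: now -t**4*log(t)/2 + t**4/8 + ∫(-cos(t)/sin(t)) dt.
Step 4. Substitute u = sin(t), turning ∫(-cos(t)/sin(t)) dt into ∫(-1/u) du: now -t**4*log(t)/2 + t**4/8 + ∫(-1/u) du.
Step 5. Evaluate the standard form [assuming u > 0]: now -t**4*log(t)/2 + t**4/8 - log(u).
Step 6. Substitute back u = sin(t): now -t**4*log(t)/2 + t**4/8 - log(sin(t)).
Answer: -t**4*log(t)/2 + t**4/8 - log(sin(t)).


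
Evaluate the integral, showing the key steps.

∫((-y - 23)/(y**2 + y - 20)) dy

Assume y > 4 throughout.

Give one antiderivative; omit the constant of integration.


Step 1. Decompose ∫((-y - 23)/(y**2 + y - 20)) dy by partial fractions, (-y - 23)/(y**2 + y - 20) = 2/(y + 5) - 3/(y - 4): now ∫(-3/(y - 4)) dy + ∫(2/(y + 5)) dy.
Step 2. Evaluate the standard form [assuming y > -5]: now 2*log(y + 5) + ∫(-3/(y - 4)) dy.
Step 3. Evaluate the standard form [assuming y > 4]: now -3*log(y - 4) + 2*log(y + 5).
Answer: -3*log(y - 4) + 2*log(y + 5).


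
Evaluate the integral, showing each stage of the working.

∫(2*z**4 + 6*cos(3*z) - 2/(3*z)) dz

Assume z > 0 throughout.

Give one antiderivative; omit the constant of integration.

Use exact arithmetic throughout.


Step 1. Rewrite: now ∫(-2/(3*z)) dz + ∫(2*z**4) dz + ∫(6*cos(3*z)) dz.
Step 2. Evaluate the standard form: now 2*z**5/5 + ∫(-2/(3*z)) dz + ∫(6*cos(3*z)) dz.
Step 3. Evaluate the standard form: now 2*z**5/5 + 2*sin(3*z) + ∫(-2/(3*z)) dz.
Step 4. Evaluate the standard form [assuming z > 0]: now 2*z**5/5 - 2*log(z)/3 + 2*sin(3*z).
Answer: 2*z**5/5 - 2*log(z)/3 + 2*sin(3*z).


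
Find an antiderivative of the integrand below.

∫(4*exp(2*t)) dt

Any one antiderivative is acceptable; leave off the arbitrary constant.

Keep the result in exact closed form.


Answer: 2*exp(2*t).


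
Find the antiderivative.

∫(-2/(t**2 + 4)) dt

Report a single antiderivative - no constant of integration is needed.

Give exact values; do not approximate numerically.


Answer: -atan(t/2).


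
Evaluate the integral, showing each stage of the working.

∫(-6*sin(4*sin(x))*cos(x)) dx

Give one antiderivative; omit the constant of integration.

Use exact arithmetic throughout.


Step 1. Substitute u = sin(x), turning ∫(-6*sin(4*sin(x))*cos(x)) dx into ∫(-6*sin(4*u)) du: now ∫(-6*sin(4*u)) du.
Step 2. Evaluate the standard form: now 3*cos(4*u)/2.
Step 3. Substitute back u = sin(x): now 3*cos(4*sin(x))/2.
Answer: 3*cos(4*sin(x))/2.


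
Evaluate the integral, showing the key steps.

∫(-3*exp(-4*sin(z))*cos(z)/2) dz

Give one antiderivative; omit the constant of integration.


Step 1. Substitute u = sin(z), turning ∫(-3*exp(-4*sin(z))*cos(z)/2) dz into ∫(-3*exp(-4*u)/2) du: now ∫(-3*exp(-4*u)/2) du.
Step 2. Evaluate the standard form: now 3*exp(-4*u)/8.
Step 3. Substitute back u = sin(z): now 3*exp(-4*sin(z))/8.
Answer: 3*exp(-4*sin(z))/8.


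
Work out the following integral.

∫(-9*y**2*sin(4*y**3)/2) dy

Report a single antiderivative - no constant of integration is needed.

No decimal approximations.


Answer: 3*cos(4*y**3)/8.


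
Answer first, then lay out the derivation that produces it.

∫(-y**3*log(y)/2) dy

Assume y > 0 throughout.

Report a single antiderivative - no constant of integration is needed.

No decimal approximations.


The answer is -y**4*log(y)/8 + y**4/32.
Step 1. Integrate ∫(-y**3*log(y)/2) dy by parts with u = log(y), dv = (-y**3/2) dy, so v = -y**4/8 [assuming y > 0]: now -y**4*log(y)/8 + ∫(y**3/8) dy.
Step 2. Evaluate the standard form: now -y**4*log(y)/8 + y**4/32.
Answer: -y**4*log(y)/8 + y**4/32.


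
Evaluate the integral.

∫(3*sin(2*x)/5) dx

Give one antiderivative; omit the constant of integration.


Answer: -3*cos(2*x)/10.


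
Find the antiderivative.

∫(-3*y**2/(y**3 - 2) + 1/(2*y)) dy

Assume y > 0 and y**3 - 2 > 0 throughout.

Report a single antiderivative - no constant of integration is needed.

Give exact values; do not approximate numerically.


Answer: log(y)/2 - log(y**3 - 2).


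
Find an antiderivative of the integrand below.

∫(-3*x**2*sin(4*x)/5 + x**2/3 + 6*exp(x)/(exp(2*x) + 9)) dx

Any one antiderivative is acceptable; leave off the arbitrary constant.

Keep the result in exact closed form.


Answer: x**3/9 + 3*x**2*cos(4*x)/20 - 3*x*sin(4*x)/40 - 3*cos(4*x)/160 + 2*atan(exp(x)/3).


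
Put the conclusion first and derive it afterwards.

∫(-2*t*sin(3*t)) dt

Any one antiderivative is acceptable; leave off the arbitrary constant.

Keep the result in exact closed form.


The answer is 2*t*cos(3*t)/3 - 2*sin(3*t)/9.
Step 1. Integrate ∫(-2*t*sin(3*t)) dt by parts with u = t, dv = (-2*sin(3*t)) dt, so v = 2*cos(3*t)/3: now 2*t*cos(3*t)/3 + ∫(-2*cos(3*t)/3) dt.
Step 2. Evaluate the standard form: now 2*t*cos(3*t)/3 - 2*sin(3*t)/9.
Answer: 2*t*cos(3*t)/3 - 2*sin(3*t)/9.


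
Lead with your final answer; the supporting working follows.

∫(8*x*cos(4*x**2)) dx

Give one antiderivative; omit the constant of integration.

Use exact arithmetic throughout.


The answer is sin(4*x**2).
Step 1. Substitute u = x**2, turning ∫(8*x*cos(4*x**2)) dx into ∫(4*cos(4*u)) du: now ∫(4*cos(4*u)) du.
Step 2. Evaluate the standard form: now sin(4*u).
Step 3. Substitute back u = x**2: now sin(4*x**2).
Answer: sin(4*x**2).


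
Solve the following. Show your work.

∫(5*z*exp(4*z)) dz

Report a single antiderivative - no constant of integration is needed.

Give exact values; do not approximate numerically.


Step 1. Integrate ∫(5*z*exp(4*z)) dz by parts with u = z, dv = (5*exp(4*z)) dz, so v = 5*exp(4*z)/4: now 5*z*exp(4*z)/4 + ∫(-5*exp(4*z)/4) dz.
Step 2. Evaluate the standard form: now 5*z*exp(4*z)/4 - 5*exp(4*z)/16.
Answer: 5*z*exp(4*z)/4 - 5*exp(4*z)/16.


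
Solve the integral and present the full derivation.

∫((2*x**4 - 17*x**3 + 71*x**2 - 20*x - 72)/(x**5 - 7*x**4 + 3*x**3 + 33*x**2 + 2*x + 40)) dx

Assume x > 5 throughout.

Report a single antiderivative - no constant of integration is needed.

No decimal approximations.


Step 1. Decompose ∫((2*x**4 - 17*x**3 + 71*x**2 - 20*x - 72)/(x**5 - 7*x**4 + 3*x**3 + 33*x**2 + 2*x + 40)) dx by partial fractions, (2*x**4 - 17*x**3 + 71*x**2 - 20*x - 72)/(x**5 - 7*x**4 + 3*x**3 + 33*x**2 + 2*x + 40) = -3/(x**2 + 1) + 2/(x + 2) - 4/(x - 4) + 4/(x - 5): now ∫(4/(x - 5)) dx + ∫(-4/(x - 4)) dx + ∫(2/(x + 2)) dx + ∫(-3/(x**2 + 1)) dx.
Step 2. Evaluate the standard form [assuming x > -2]: now 2*log(x + 2) + ∫(4/(x - 5)) dx + ∫(-4/(x - 4)) dx + ∫(-3/(x**2 + 1)) dx.
Step 3. Evaluate the standard form [assuming x > 4]: now -4*log(x - 4) + 2*log(x + 2) + ∫(4/(x - 5)) dx + ∫(-3/(x**2 + 1)) dx.
Step 4. Evaluate the standard form [assuming x > 5]: now 4*log(x - 5) - 4*log(x - 4) + 2*log(x + 2) + ∫(-3/(x**2 + 1)) dx.
Step 5. Evaluate the standard form: now 4*log(x - 5) - 4*log(x - 4) + 2*log(x + 2) - 3*atan(x).
Answer: 4*log(x - 5) - 4*log(x - 4) + 2*log(x + 2) - 3*atan(x).


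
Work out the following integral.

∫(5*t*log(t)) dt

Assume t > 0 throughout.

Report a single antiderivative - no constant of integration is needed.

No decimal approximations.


Answer: 5*t**2*log(t)/2 - 5*t**2/4.


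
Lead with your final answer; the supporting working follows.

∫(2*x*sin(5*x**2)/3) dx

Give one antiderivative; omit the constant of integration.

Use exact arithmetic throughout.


The answer is -cos(5*x**2)/15.
Step 1. Substitute u = x**2, turning ∫(2*x*sin(5*x**2)/3) dx into ∫(sin(5*u)/3) du: now ∫(sin(5*u)/3) du.
Step 2. Evaluate the standard form: now -cos(5*u)/15.
Step 3. Substitute back u = x**2: now -cos(5*x**2)/15.
Answer: -cos(5*x**2)/15.


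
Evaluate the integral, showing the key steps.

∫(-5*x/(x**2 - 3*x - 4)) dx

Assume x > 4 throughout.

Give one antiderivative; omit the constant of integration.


Step 1. Decompose ∫(-5*x/(x**2 - 3*x - 4)) dx by partial fractions, -5*x/(x**2 - 3*x - 4) = -1/(x + 1) - 4/(x - 4): now ∫(-4/(x - 4)) dx + ∫(-1/(x + 1)) dx.
Step 2. Evaluate the standard form [assuming x > 4]: now -4*log(x - 4) + ∫(-1/(x + 1)) dx.
Step 3. Evaluate the standard form [assuming x > -1]: now -4*log(x - 4) - log(x + 1).
Answer: -4*log(x - 4) - log(x + 1).


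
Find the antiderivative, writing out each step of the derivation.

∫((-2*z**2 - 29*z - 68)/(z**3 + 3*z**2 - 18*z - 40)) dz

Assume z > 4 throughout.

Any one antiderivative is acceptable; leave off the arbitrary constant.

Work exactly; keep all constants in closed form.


Step 1. Decompose ∫((-2*z**2 - 29*z - 68)/(z**3 + 3*z**2 - 18*z - 40)) dz by partial fractions, (-2*z**2 - 29*z - 68)/(z**3 + 3*z**2 - 18*z - 40) = 1/(z + 5) + 1/(z + 2) - 4/(z - 4): now ∫(-4/(z - 4)) dz + ∫(1/(z + 2)) dz + ∫(1/(z + 5)) dz.
Step 2. Evaluate the standard form [assuming z > -5]: now log(z + 5) + ∫(-4/(z - 4)) dz + ∫(1/(z + 2)) dz.
Step 3. Evaluate the standard form [assuming z > 4]: now -4*log(z - 4) + log(z + 5) + ∫(1/(z + 2)) dz.
Step 4. Evaluate the standard form [assuming z > -2]: now -4*log(z - 4) + log(z + 2) + log(z + 5).
Answer: -4*log(z - 4) + log(z + 2) + log(z + 5).


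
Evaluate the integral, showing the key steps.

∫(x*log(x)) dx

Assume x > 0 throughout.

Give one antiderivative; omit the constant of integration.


Step 1. Integrate ∫(x*log(x)) dx by parts with u = log(x), dv = (x) dx, so v = x**2/2 [assuming x > 0]: now x**2*log(x)/2 + ∫(-x/2) dx.
Step 2. Evaluate the standard form: now x**2*log(x)/2 - x**2/4.
Answer: x**2*log(x)/2 - x**2/4.


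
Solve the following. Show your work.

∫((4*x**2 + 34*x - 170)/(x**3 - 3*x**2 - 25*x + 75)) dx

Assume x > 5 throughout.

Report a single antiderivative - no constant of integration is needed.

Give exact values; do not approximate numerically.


Step 1. Decompose ∫((4*x**2 + 34*x - 170)/(x**3 - 3*x**2 - 25*x + 75)) dx by partial fractions, (4*x**2 + 34*x - 170)/(x**3 - 3*x**2 - 25*x + 75) = -3/(x + 5) + 2/(x - 3) + 5/(x - 5): now ∫(5/(x - 5)) dx + ∫(2/(x - 3)) dx + ∫(-3/(x + 5)) dx.
Step 2. Evaluate the standard form [assuming x > 3]: now 2*log(x - 3) + ∫(5/(x - 5)) dx + ∫(-3/(x + 5)) dx.
Step 3. Evaluate the standard form [assuming x > -5]: now 2*log(x - 3) - 3*log(x + 5) + ∫(5/(x - 5)) dx.
Step 4. Evaluate the standard form [assuming x > 5]: now 5*log(x - 5) + 2*log(x - 3) - 3*log(x + 5).
Answer: 5*log(x - 5) + 2*log(x - 3) - 3*log(x + 5).


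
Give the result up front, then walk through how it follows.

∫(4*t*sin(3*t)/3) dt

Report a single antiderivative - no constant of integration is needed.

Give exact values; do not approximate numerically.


The answer is -4*t*cos(3*t)/9 + 4*sin(3*t)/27.
Step 1. Integrate ∫(4*t*sin(3*t)/3) dt by parts with u = t, dv = (4*sin(3*t)/3) dt, so v = -4*cos(3*t)/9: now -4*t*cos(3*t)/9 + ∫(4*cos(3*t)/9) dt.
Step 2. Evaluate the standard form: now -4*t*cos(3*t)/9 + 4*sin(3*t)/27.
Answer: -4*t*cos(3*t)/9 + 4*sin(3*t)/27.


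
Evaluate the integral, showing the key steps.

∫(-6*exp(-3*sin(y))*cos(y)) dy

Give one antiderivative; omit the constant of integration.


Step 1. Substitute u = sin(y), turning ∫(-6*exp(-3*sin(y))*cos(y)) dy into ∫(-6*exp(-3*u)) du: now ∫(-6*exp(-3*u)) du.
Step 2. Evaluate the standard form: now 2*exp(-3*u).
Step 3. Substitute back u = sin(y): now 2*exp(-3*sin(y)).
Answer: 2*exp(-3*sin(y)).


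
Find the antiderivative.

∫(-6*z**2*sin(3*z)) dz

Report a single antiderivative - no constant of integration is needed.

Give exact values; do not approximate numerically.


Answer: 2*z**2*cos(3*z) - 4*z*sin(3*z)/3 - 4*cos(3*z)/9.


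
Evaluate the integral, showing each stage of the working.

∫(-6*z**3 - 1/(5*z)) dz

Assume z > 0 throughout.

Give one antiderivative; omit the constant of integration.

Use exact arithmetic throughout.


Step 1. Rewrite: now ∫(-1/(5*z)) dz + ∫(-6*z**3) dz.
Step 2. Evaluate the standard form: now -3*z**4/2 + ∫(-1/(5*z)) dz.
Step 3. Evaluate the standard form [assuming z > 0]: now -3*z**4/2 - log(z)/5.
Answer: -3*z**4/2 - log(z)/5.


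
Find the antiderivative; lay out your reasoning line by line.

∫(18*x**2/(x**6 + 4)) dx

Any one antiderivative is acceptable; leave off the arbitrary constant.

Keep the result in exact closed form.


Step 1. Substitute u = x**3, turning ∫(18*x**2/(x**6 + 4)) dx into ∫(6/(u**2 + 4)) du: now ∫(6/(u**2 + 4)) du.
Step 2. Evaluate the standard form: now 3*atan(u/2).
Step 3. Substitute back u = x**3: now 3*atan(x**3/2).
Answer: 3*atan(x**3/2).


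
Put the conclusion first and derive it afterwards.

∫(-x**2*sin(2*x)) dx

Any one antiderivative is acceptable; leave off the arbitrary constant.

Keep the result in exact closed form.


The answer is x**2*cos(2*x)/2 - x*sin(2*x)/2 - cos(2*x)/4.
Step 1. Integrate ∫(-x**2*sin(2*x)) dx by parts with u = x**2, dv = (-sin(2*x)) dx, so v = cos(2*x)/2: now x**2*cos(2*x)/2 + ∫(-x*cos(2*x)) dx.
Step 2. Integrate ∫(-x*cos(2*x)) dx by parts with u = x, dv = (-cos(2*x)) dx, so v = -sin(2*x)/2: now x**2*cos(2*x)/2 - x*sin(2*x)/2 + ∫(sin(2*x)/2) dx.
Step 3. Evaluate the standard form: now x**2*cos(2*x)/2 - x*sin(2*x)/2 - cos(2*x)/4.
Answer: x**2*cos(2*x)/2 - x*sin(2*x)/2 - cos(2*x)/4.


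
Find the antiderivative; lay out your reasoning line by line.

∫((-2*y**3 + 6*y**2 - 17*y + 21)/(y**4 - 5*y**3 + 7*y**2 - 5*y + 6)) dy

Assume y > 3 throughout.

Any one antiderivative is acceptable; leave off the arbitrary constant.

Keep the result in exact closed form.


Step 1. Decompose ∫((-2*y**3 + 6*y**2 - 17*y + 21)/(y**4 - 5*y**3 + 7*y**2 - 5*y + 6)) dy by partial fractions, (-2*y**3 + 6*y**2 - 17*y + 21)/(y**4 - 5*y**3 + 7*y**2 - 5*y + 6) = 3/(y**2 + 1) + 1/(y - 2) - 3/(y - 3): now ∫(-3/(y - 3)) dy + ∫(1/(y - 2)) dy + ∫(3/(y**2 + 1)) dy.
Step 2. Evaluate the standard form [assuming y > 3]: now -3*log(y - 3) + ∫(1/(y - 2)) dy + ∫(3/(y**2 + 1)) dy.
Step 3. Evaluate the standard form [assuming y > 2]: now -3*log(y - 3) + log(y - 2) + ∫(3/(y**2 + 1)) dy.
Step 4. Evaluate the standard form: now -3*log(y - 3) + log(y - 2) + 3*atan(y).
Answer: -3*log(y - 3) + log(y - 2) + 3*atan(y).


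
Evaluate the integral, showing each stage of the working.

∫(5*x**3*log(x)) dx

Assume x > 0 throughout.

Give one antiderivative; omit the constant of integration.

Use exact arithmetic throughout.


Step 1. Integrate ∫(5*x**3*log(x)) dx by parts with u = log(x), dv = (5*x**3) dx, so v = 5*x**4/4 [assuming x > 0]: now 5*x**4*log(x)/4 + ∫(-5*x**3/4) dx.
Step 2. Evaluate the standard form: now 5*x**4*log(x)/4 - 5*x**4/16.
Answer: 5*x**4*log(x)/4 - 5*x**4/16.


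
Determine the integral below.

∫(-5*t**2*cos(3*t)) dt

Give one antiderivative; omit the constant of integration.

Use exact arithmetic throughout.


Answer: -5*t**2*sin(3*t)/3 - 10*t*cos(3*t)/9 + 10*sin(3*t)/27.


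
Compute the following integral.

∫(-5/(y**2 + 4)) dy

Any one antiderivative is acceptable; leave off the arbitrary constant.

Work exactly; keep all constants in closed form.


Answer: -5*atan(y/2)/2.


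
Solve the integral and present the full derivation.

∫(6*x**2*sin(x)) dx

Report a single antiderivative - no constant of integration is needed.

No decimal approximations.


Step 1. Integrate ∫(6*x**2*sin(x)) dx by parts with u = x**2, dv = (6*sin(x)) dx, so v = -6*cos(x): now -6*x**2*cos(x) + ∫(12*x*cos(x)) dx.
Step 2. Integrate ∫(12*x*cos(x)) dx by parts with u = x, dv = (12*cos(x)) dx, so v = 12*sin(x): now -6*x**2*cos(x) + 12*x*sin(x) + ∫(-12*sin(x)) dx.
Step 3. Evaluate the standard form: now -6*x**2*cos(x) + 12*x*sin(x) + 12*cos(x).
Answer: -6*x**2*cos(x) + 12*x*sin(x) + 12*cos(x).


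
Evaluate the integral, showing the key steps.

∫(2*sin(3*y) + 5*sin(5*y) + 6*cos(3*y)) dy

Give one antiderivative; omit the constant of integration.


Step 1. Rewrite: now ∫(2*sin(3*y)) dy + ∫(5*sin(5*y)) dy + ∫(6*cos(3*y)) dy.
Step 2. Evaluate the standard form: now -2*cos(3*y)/3 + ∫(5*sin(5*y)) dy + ∫(6*cos(3*y)) dy.
Step 3. Evaluate the standard form: now -2*cos(3*y)/3 - cos(5*y) + ∫(6*cos(3*y)) dy.
Step 4. Evaluate the standard form: now 2*sin(3*y) - 2*cos(3*y)/3 - cos(5*y).
Answer: 2*sin(3*y) - 2*cos(3*y)/3 - cos(5*y).


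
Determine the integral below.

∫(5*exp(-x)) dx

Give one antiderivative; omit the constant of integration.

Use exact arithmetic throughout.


Answer: -5*exp(-x).


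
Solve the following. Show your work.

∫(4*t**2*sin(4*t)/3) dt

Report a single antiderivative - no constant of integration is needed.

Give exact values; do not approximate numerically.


Step 1. Integrate ∫(4*t**2*sin(4*t)/3) dt by parts with u = t**2, dv = (4*sin(4*t)/3) dt, so v = -cos(4*t)/3: now -t**2*cos(4*t)/3 + ∫(2*t*cos(4*t)/3) dt.
Step 2. Integrate ∫(2*t*cos(4*t)/3) dt by parts with u = t, dv = (2*cos(4*t)/3) dt, so v = sin(4*t)/6: now -t**2*cos(4*t)/3 + t*sin(4*t)/6 + ∫(-sin(4*t)/6) dt.
Step 3. Evaluate the standard form: now -t**2*cos(4*t)/3 + t*sin(4*t)/6 + cos(4*t)/24.
Answer: -t**2*cos(4*t)/3 + t*sin(4*t)/6 + cos(4*t)/24.


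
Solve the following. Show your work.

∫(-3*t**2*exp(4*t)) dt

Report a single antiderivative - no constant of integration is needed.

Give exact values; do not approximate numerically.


Step 1. Integrate ∫(-3*t**2*exp(4*t)) dt by parts with u = t**2, dv = (-3*exp(4*t)) dt, so v = -3*exp(4*t)/4: now -3*t**2*exp(4*t)/4 + ∫(3*t*exp(4*t)/2) dt.
Step 2. Integrate ∫(3*t*exp(4*t)/2) dt by parts with u = t, dv = (3*exp(4*t)/2) dt, so v = 3*exp(4*t)/8: now -3*t**2*exp(4*t)/4 + 3*t*exp(4*t)/8 + ∫(-3*exp(4*t)/8) dt.
Step 3. Evaluate the standard form: now -3*t**2*exp(4*t)/4 + 3*t*exp(4*t)/8 - 3*exp(4*t)/32.
Answer: -3*t**2*exp(4*t)/4 + 3*t*exp(4*t)/8 - 3*exp(4*t)/32.


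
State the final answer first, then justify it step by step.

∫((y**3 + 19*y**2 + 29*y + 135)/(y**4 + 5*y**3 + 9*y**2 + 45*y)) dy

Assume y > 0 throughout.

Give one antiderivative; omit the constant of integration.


The answer is 3*log(y) - 2*log(y + 5) + 4*atan(y/3)/3.
Step 1. Decompose ∫((y**3 + 19*y**2 + 29*y + 135)/(y**4 + 5*y**3 + 9*y**2 + 45*y)) dy by partial fractions, (y**3 + 19*y**2 + 29*y + 135)/(y**4 + 5*y**3 + 9*y**2 + 45*y) = 4/(y**2 + 9) - 2/(y + 5) + 3/y: now ∫(3/y) dy + ∫(-2/(y + 5)) dy + ∫(4/(y**2 + 9)) dy.
Step 2. Evaluate the standard form [assuming y > -5]: now -2*log(y + 5) + ∫(3/y) dy + ∫(4/(y**2 + 9)) dy.
Step 3. Evaluate the standard form [assuming y > 0]: now 3*log(y) - 2*log(y + 5) + ∫(4/(y**2 + 9)) dy.
Step 4. Evaluate the standard form: now 3*log(y) - 2*log(y + 5) + 4*atan(y/3)/3.
Answer: 3*log(y) - 2*log(y + 5) + 4*atan(y/3)/3.


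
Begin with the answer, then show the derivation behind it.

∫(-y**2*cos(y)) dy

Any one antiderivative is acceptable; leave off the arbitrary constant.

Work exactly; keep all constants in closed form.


The answer is -y**2*sin(y) - 2*y*cos(y) + 2*sin(y).
Step 1. Integrate ∫(-y**2*cos(y)) dy by parts with u = y**2, dv = (-cos(y)) dy, so v = -sin(y): now -y**2*sin(y) + ∫(2*y*sin(y)) dy.
Step 2. Integrate ∫(2*y*sin(y)) dy by parts with u = y, dv = (2*sin(y)) dy, so v = -2*cos(y): now -y**2*sin(y) - 2*y*cos(y) + ∫(2*cos(y)) dy.
Step 3. Evaluate the standard form: now -y**2*sin(y) - 2*y*cos(y) + 2*sin(y).
Answer: -y**2*sin(y) - 2*y*cos(y) + 2*sin(y).


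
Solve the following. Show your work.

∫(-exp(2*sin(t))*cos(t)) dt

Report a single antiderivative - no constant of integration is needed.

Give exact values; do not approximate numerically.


Step 1. Substitute u = sin(t), turning ∫(-exp(2*sin(t))*cos(t)) dt into ∫(-exp(2*u)) du: now ∫(-exp(2*u)) du.
Step 2. Evaluate the standard form: now -exp(2*u)/2.
Step 3. Substitute back u = sin(t): now -exp(2*sin(t))/2.
Answer: -exp(2*sin(t))/2.


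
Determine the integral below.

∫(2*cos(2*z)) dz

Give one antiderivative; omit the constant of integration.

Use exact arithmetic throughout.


Answer: sin(2*z).


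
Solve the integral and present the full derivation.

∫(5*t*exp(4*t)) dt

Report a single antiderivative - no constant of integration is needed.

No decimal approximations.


Step 1. Integrate ∫(5*t*exp(4*t)) dt by parts with u = t, dv = (5*exp(4*t)) dt, so v = 5*exp(4*t)/4: now 5*t*exp(4*t)/4 + ∫(-5*exp(4*t)/4) dt.
Step 2. Evaluate the standard form: now 5*t*exp(4*t)/4 - 5*exp(4*t)/16.
Answer: 5*t*exp(4*t)/4 - 5*exp(4*t)/16.


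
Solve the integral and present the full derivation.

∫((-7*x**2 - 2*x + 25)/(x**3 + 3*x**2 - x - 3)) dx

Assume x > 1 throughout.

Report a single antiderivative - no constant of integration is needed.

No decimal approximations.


Step 1. Decompose ∫((-7*x**2 - 2*x + 25)/(x**3 + 3*x**2 - x - 3)) dx by partial fractions, (-7*x**2 - 2*x + 25)/(x**3 + 3*x**2 - x - 3) = -4/(x + 3) - 5/(x + 1) + 2/(x - 1): now ∫(2/(x - 1)) dx + ∫(-5/(x + 1)) dx + ∫(-4/(x + 3)) dx.
Step 2. Evaluate the standard form [assuming x > -3]: now -4*log(x + 3) + ∫(2/(x - 1)) dx + ∫(-5/(x + 1)) dx.
Step 3. Evaluate the standard form [assuming x > -1]: now -5*log(x + 1) - 4*log(x + 3) + ∫(2/(x - 1)) dx.
Step 4. Evaluate the standard form [assuming x > 1]: now 2*log(x - 1) - 5*log(x + 1) - 4*log(x + 3).
Answer: 2*log(x - 1) - 5*log(x + 1) - 4*log(x + 3).


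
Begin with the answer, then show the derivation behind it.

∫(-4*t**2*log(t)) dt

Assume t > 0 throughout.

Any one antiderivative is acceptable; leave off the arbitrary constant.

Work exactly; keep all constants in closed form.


The answer is -4*t**3*log(t)/3 + 4*t**3/9.
Step 1. Integrate ∫(-4*t**2*log(t)) dt by parts with u = log(t), dv = (-4*t**2) dt, so v = -4*t**3/3 [assuming t > 0]: now -4*t**3*log(t)/3 + ∫(4*t**2/3) dt.
Step 2. Evaluate the standard form: now -4*t**3*log(t)/3 + 4*t**3/9.
Answer: -4*t**3*log(t)/3 + 4*t**3/9.


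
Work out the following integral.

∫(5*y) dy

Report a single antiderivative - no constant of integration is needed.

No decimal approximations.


Answer: 5*y**2/2.


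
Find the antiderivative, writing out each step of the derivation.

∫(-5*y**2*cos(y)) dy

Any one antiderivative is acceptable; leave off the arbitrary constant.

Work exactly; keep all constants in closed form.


Step 1. Integrate ∫(-5*y**2*cos(y)) dy by parts with u = y**2, dv = (-5*cos(y)) dy, so v = -5*sin(y): now -5*y**2*sin(y) + ∫(10*y*sin(y)) dy.
Step 2. Integrate ∫(10*y*sin(y)) dy by parts with u = y, dv = (10*sin(y)) dy, so v = -10*cos(y): now -5*y**2*sin(y) - 10*y*cos(y) + ∫(10*cos(y)) dy.
Step 3. Evaluate the standard form: now -5*y**2*sin(y) - 10*y*cos(y) + 10*sin(y).
Answer: -5*y**2*sin(y) - 10*y*cos(y) + 10*sin(y).


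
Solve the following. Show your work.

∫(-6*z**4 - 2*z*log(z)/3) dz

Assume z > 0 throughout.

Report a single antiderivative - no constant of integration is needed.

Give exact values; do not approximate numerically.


Step 1. Rewrite: now ∫(-6*z**4) dz + ∫(-2*z*log(z)/3) dz.
Step 2. Integrate ∫(-2*z*log(z)/3) dz by parts with u = log(z), dv = (-2*z/3) dz, so v = -z**2/3 [assuming z > 0]: now -z**2*log(z)/3 + ∫(z/3) dz + ∫(-6*z**4) dz.
Step 3. Evaluate the standard form: now -z**2*log(z)/3 + z**2/6 + ∫(-6*z**4) dz.
Step 4. Evaluate the standard form: now -6*z**5/5 - z**2*log(z)/3 + z**2/6.
Answer: -6*z**5/5 - z**2*log(z)/3 + z**2/6.


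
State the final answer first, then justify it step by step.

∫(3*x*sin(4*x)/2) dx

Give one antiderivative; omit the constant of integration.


The answer is -3*x*cos(4*x)/8 + 3*sin(4*x)/32.
Step 1. Integrate ∫(3*x*sin(4*x)/2) dx by parts with u = x, dv = (3*sin(4*x)/2) dx, so v = -3*cos(4*x)/8: now -3*x*cos(4*x)/8 + ∫(3*cos(4*x)/8) dx.
Step 2. Evaluate the standard form: now -3*x*cos(4*x)/8 + 3*sin(4*x)/32.
Answer: -3*x*cos(4*x)/8 + 3*sin(4*x)/32.


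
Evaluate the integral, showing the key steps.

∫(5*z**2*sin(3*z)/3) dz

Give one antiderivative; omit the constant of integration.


Step 1. Integrate ∫(5*z**2*sin(3*z)/3) dz by parts with u = z**2, dv = (5*sin(3*z)/3) dz, so v = -5*cos(3*z)/9: now -5*z**2*cos(3*z)/9 + ∫(10*z*cos(3*z)/9) dz.
Step 2. Integrate ∫(10*z*cos(3*z)/9) dz by parts with u = z, dv = (10*cos(3*z)/9) dz, so v = 10*sin(3*z)/27: now -5*z**2*cos(3*z)/9 + 10*z*sin(3*z)/27 + ∫(-10*sin(3*z)/27) dz.
Step 3. Evaluate the standard form: now -5*z**2*cos(3*z)/9 + 10*z*sin(3*z)/27 + 10*cos(3*z)/81.
Answer: -5*z**2*cos(3*z)/9 + 10*z*sin(3*z)/27 + 10*cos(3*z)/81.


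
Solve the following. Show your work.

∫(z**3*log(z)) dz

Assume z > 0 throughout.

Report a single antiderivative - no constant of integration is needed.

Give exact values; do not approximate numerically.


Step 1. Integrate ∫(z**3*log(z)) dz by parts with u = log(z), dv = (z**3) dz, so v = z**4/4 [assuming z > 0]: now z**4*log(z)/4 + ∫(-z**3/4) dz.
Step 2. Evaluate the standard form: now z**4*log(z)/4 - z**4/16.
Answer: z**4*log(z)/4 - z**4/16.


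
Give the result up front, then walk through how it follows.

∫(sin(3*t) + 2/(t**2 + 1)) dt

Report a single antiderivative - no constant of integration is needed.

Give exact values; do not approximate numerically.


The answer is -cos(3*t)/3 + 2*atan(t).
Step 1. Rewrite: now ∫(2/(t**2 + 1)) dt + ∫(sin(3*t)) dt.
Step 2. Evaluate the standard form: now 2*atan(t) + ∫(sin(3*t)) dt.
Step 3. Evaluate the standard form: now -cos(3*t)/3 + 2*atan(t).
Answer: -cos(3*t)/3 + 2*atan(t).


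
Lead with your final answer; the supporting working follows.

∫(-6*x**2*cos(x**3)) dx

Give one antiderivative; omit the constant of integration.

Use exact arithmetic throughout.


The answer is -2*sin(x**3).
Step 1. Substitute u = x**3, turning ∫(-6*x**2*cos(x**3)) dx into ∫(-2*cos(u)) du: now ∫(-2*cos(u)) du.
Step 2. Evaluate the standard form: now -2*sin(u).
Step 3. Substitute back u = x**3: now -2*sin(x**3).
Answer: -2*sin(x**3).


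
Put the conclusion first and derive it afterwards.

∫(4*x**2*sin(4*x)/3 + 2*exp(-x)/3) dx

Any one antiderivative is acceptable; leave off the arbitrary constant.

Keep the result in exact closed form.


The answer is -x**2*cos(4*x)/3 + x*sin(4*x)/6 + cos(4*x)/24 - 2*exp(-x)/3.
Step 1. Rewrite: now ∫(4*x**2*sin(4*x)/3) dx + ∫(2*exp(-x)/3) dx.
Step 2. Integrate ∫(4*x**2*sin(4*x)/3) dx by parts with u = x**2, dv = (4*sin(4*x)/3) dx, so v = -cos(4*x)/3: now -x**2*cos(4*x)/3 + ∫(2*x*cos(4*x)/3) dx + ∫(2*exp(-x)/3) dx.
Step 3. Integrate ∫(2*x*cos(4*x)/3) dx by parts with u = x, dv = (2*cos(4*x)/3) dx, so v = sin(4*x)/6: now -x**2*cos(4*x)/3 + x*sin(4*x)/6 + ∫(2*exp(-x)/3) dx + ∫(-sin(4*x)/6) dx.
Step 4. Evaluate the standard form: now -x**2*cos(4*x)/3 + x*sin(4*x)/6 + cos(4*x)/24 + ∫(2*exp(-x)/3) dx.
Step 5. Evaluate the standard form: now -x**2*cos(4*x)/3 + x*sin(4*x)/6 + cos(4*x)/24 - 2*exp(-x)/3.
Answer: -x**2*cos(4*x)/3 + x*sin(4*x)/6 + cos(4*x)/24 - 2*exp(-x)/3.


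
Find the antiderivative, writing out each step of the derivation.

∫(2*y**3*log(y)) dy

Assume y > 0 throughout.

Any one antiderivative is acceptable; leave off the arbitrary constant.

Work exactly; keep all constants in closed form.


Step 1. Integrate ∫(2*y**3*log(y)) dy by parts with u = log(y), dv = (2*y**3) dy, so v = y**4/2 [assuming y > 0]: now y**4*log(y)/2 + ∫(-y**3/2) dy.
Step 2. Evaluate the standard form: now y**4*log(y)/2 - y**4/8.
Answer: y**4*log(y)/2 - y**4/8.


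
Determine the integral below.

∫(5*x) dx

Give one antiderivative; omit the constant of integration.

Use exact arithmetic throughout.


Answer: 5*x**2/2.


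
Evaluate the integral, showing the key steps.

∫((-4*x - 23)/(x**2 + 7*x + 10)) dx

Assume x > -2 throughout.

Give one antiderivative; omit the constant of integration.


Step 1. Decompose ∫((-4*x - 23)/(x**2 + 7*x + 10)) dx by partial fractions, (-4*x - 23)/(x**2 + 7*x + 10) = 1/(x + 5) - 5/(x + 2): now ∫(-5/(x + 2)) dx + ∫(1/(x + 5)) dx.
Step 2. Evaluate the standard form [assuming x > -2]: now -5*log(x + 2) + ∫(1/(x + 5)) dx.
Step 3. Evaluate the standard form [assuming x > -5]: now -5*log(x + 2) + log(x + 5).
Answer: -5*log(x + 2) + log(x + 5).


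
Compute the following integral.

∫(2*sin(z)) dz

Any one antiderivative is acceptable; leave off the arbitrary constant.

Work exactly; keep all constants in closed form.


Answer: -2*cos(z).


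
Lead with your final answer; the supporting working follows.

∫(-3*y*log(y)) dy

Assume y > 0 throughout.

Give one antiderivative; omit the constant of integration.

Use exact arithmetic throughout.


The answer is -3*y**2*log(y)/2 + 3*y**2/4.
Step 1. Integrate ∫(-3*y*log(y)) dy by parts with u = log(y), dv = (-3*y) dy, so v = -3*y**2/2 [assuming y > 0]: now -3*y**2*log(y)/2 + ∫(3*y/2) dy.
Step 2. Evaluate the standard form: now -3*y**2*log(y)/2 + 3*y**2/4.
Answer: -3*y**2*log(y)/2 + 3*y**2/4.


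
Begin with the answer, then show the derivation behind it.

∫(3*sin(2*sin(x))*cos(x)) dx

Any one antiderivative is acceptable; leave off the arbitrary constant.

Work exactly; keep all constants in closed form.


The answer is -3*cos(2*sin(x))/2.
Step 1. Substitute u = sin(x), turning ∫(3*sin(2*sin(x))*cos(x)) dx into ∫(3*sin(2*u)) du: now ∫(3*sin(2*u)) du.
Step 2. Evaluate the standard form: now -3*cos(2*u)/2.
Step 3. Substitute back u = sin(x): now -3*cos(2*sin(x))/2.
Answer: -3*cos(2*sin(x))/2.


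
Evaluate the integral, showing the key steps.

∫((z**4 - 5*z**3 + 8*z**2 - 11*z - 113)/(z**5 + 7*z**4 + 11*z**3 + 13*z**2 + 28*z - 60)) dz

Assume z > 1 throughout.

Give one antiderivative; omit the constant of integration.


Step 1. Decompose ∫((z**4 - 5*z**3 + 8*z**2 - 11*z - 113)/(z**5 + 7*z**4 + 11*z**3 + 13*z**2 + 28*z - 60)) dz by partial fractions, (z**4 - 5*z**3 + 8*z**2 - 11*z - 113)/(z**5 + 7*z**4 + 11*z**3 + 13*z**2 + 28*z - 60) = 3/(z**2 + 4) + 4/(z + 5) - 2/(z + 3) - 1/(z - 1): now ∫(-1/(z - 1)) dz + ∫(-2/(z + 3)) dz + ∫(4/(z + 5)) dz + ∫(3/(z**2 + 4)) dz.
Step 2. Evaluate the standard form [assuming z > -5]: now 4*log(z + 5) + ∫(-1/(z - 1)) dz + ∫(-2/(z + 3)) dz + ∫(3/(z**2 + 4)) dz.
Step 3. Evaluate the standard form [assuming z > 1]: now -log(z - 1) + 4*log(z + 5) + ∫(-2/(z + 3)) dz + ∫(3/(z**2 + 4)) dz.
Step 4. Evaluate the standard form [assuming z > -3]: now -log(z - 1) - 2*log(z + 3) + 4*log(z + 5) + ∫(3/(z**2 + 4)) dz.
Step 5. Evaluate the standard form: now -log(z - 1) - 2*log(z + 3) + 4*log(z + 5) + 3*atan(z/2)/2.
Answer: -log(z - 1) - 2*log(z + 3) + 4*log(z + 5) + 3*atan(z/2)/2.


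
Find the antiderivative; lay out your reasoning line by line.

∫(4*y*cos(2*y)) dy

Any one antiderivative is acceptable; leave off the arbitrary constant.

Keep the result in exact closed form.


Step 1. Integrate ∫(4*y*cos(2*y)) dy by parts with u = y, dv = (4*cos(2*y)) dy, so v = 2*sin(2*y): now 2*y*sin(2*y) + ∫(-2*sin(2*y)) dy.
Step 2. Evaluate the standard form: now 2*y*sin(2*y) + cos(2*y).
Answer: 2*y*sin(2*y) + cos(2*y).


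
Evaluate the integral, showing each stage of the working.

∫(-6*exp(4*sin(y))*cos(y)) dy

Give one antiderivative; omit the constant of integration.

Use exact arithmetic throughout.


Step 1. Substitute u = sin(y), turning ∫(-6*exp(4*sin(y))*cos(y)) dy into ∫(-6*exp(4*u)) du: now ∫(-6*exp(4*u)) du.
Step 2. Evaluate the standard form: now -3*exp(4*u)/2.
Step 3. Substitute back u = sin(y): now -3*exp(4*sin(y))/2.
Answer: -3*exp(4*sin(y))/2.


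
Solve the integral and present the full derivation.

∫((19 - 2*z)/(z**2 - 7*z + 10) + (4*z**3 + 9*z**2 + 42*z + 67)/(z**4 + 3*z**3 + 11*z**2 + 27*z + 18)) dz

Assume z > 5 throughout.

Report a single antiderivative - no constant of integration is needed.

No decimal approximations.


Step 1. Rewrite: now ∫((19 - 2*z)/(z**2 - 7*z + 10)) dz + ∫((4*z**3 + 9*z**2 + 42*z + 67)/(z**4 + 3*z**3 + 11*z**2 + 27*z + 18)) dz.
Step 2. Decompose ∫((4*z**3 + 9*z**2 + 42*z + 67)/(z**4 + 3*z**3 + 11*z**2 + 27*z + 18)) dz by partial fractions, (4*z**3 + 9*z**2 + 42*z + 67)/(z**4 + 3*z**3 + 11*z**2 + 27*z + 18) = 2/(z**2 + 9) + 1/(z + 2) + 3/(z + 1): now ∫((19 - 2*z)/(z**2 - 7*z + 10)) dz + ∫(3/(z + 1)) dz + ∫(1/(z + 2)) dz + ∫(2/(z**2 + 9)) dz.
Step 3. Evaluate the standard form [assuming z > -1]: now 3*log(z + 1) + ∫((19 - 2*z)/(z**2 - 7*z + 10)) dz + ∫(1/(z + 2)) dz + ∫(2/(z**2 + 9)) dz.
Step 4. Evaluate the standard form [assuming z > -2]: now 3*log(z + 1) + log(z + 2) + ∫((19 - 2*z)/(z**2 - 7*z + 10)) dz + ∫(2/(z**2 + 9)) dz.
Step 5. Evaluate the standard form: now 3*log(z + 1) + log(z + 2) + 2*atan(z/3)/3 + ∫((19 - 2*z)/(z**2 - 7*z + 10)) dz.
Step 6. Decompose ∫((19 - 2*z)/(z**2 - 7*z + 10)) dz by partial fractions, (19 - 2*z)/(z**2 - 7*z + 10) = -5/(z - 2) + 3/(z - 5): now 3*log(z + 1) + log(z + 2) + 2*atan(z/3)/3 + ∫(3/(z - 5)) dz + ∫(-5/(z - 2)) dz.
Step 7. Evaluate the standard form [assuming z > 2]: now -5*log(z - 2) + 3*log(z + 1) + log(z + 2) + 2*atan(z/3)/3 + ∫(3/(z - 5)) dz.
Step 8. Evaluate the standard form [assuming z > 5]: now 3*log(z - 5) - 5*log(z - 2) + 3*log(z + 1) + log(z + 2) + 2*atan(z/3)/3.
Answer: 3*log(z - 5) - 5*log(z - 2) + 3*log(z + 1) + log(z + 2) + 2*atan(z/3)/3.


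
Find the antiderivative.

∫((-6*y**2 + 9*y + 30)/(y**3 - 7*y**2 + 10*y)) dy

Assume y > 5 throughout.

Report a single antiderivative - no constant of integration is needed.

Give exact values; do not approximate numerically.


Answer: 3*log(y) - 5*log(y - 5) - 4*log(y - 2).


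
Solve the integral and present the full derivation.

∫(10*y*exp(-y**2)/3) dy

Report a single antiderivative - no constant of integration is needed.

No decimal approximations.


Step 1. Substitute u = y**2, turning ∫(10*y*exp(-y**2)/3) dy into ∫(5*exp(-u)/3) du: now ∫(5*exp(-u)/3) du.
Step 2. Evaluate the standard form: now -5*exp(-u)/3.
Step 3. Substitute back u = y**2: now -5*exp(-y**2)/3.
Answer: -5*exp(-y**2)/3.


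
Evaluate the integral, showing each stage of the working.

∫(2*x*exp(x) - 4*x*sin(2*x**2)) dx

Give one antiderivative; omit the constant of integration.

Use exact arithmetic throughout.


Step 1. Rewrite: now ∫(2*x*exp(x)) dx + ∫(-4*x*sin(2*x**2)) dx.
Step 2. Integrate ∫(2*x*exp(x)) dx by parts with u = x, dv = (2*exp(x)) dx, so v = 2*exp(x): now 2*x*exp(x) + ∫(-4*x*sin(2*x**2)) dx + ∫(-2*exp(x)) dx.
Step 3. Evaluate the standard form: now 2*x*exp(x) - 2*exp(x) + ∫(-4*x*sin(2*x**2)) dx.
Step 4. Substitute u = x**2, turning ∫(-4*x*sin(2*x**2)) dx into ∫(-2*sin(2*u)) du: now 2*x*exp(x) - 2*exp(x) + ∫(-2*sin(2*u)) du.
Step 5. Evaluate the standard form: now 2*x*exp(x) - 2*exp(x) + cos(2*u).
Step 6. Substitute back u = x**2: now 2*x*exp(x) - 2*exp(x) + cos(2*x**2).
Answer: 2*x*exp(x) - 2*exp(x) + cos(2*x**2).


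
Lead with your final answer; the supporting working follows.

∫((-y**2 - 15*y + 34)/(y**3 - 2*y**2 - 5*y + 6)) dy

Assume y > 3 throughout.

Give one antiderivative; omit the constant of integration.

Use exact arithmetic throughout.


The answer is -2*log(y - 3) - 3*log(y - 1) + 4*log(y + 2).
Step 1. Decompose ∫((-y**2 - 15*y + 34)/(y**3 - 2*y**2 - 5*y + 6)) dy by partial fractions, (-y**2 - 15*y + 34)/(y**3 - 2*y**2 - 5*y + 6) = 4/(y + 2) - 3/(y - 1) - 2/(y - 3): now ∫(-2/(y - 3)) dy + ∫(-3/(y - 1)) dy + ∫(4/(y + 2)) dy.
Step 2. Evaluate the standard form [assuming y > 3]: now -2*log(y - 3) + ∫(-3/(y - 1)) dy + ∫(4/(y + 2)) dy.
Step 3. Evaluate the standard form [assuming y > 1]: now -2*log(y - 3) - 3*log(y - 1) + ∫(4/(y + 2)) dy.
Step 4. Evaluate the standard form [assuming y > -2]: now -2*log(y - 3) - 3*log(y - 1) + 4*log(y + 2).
Answer: -2*log(y - 3) - 3*log(y - 1) + 4*log(y + 2).
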